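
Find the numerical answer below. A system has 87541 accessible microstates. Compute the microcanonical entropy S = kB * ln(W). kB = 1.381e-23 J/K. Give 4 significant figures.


Step 1: ln(W) = ln(87541) = 11.38
Step 2: S = kB * ln(W) = 1.381e-23 * 11.38
Step 3: S = 1.572e-22 J/K

1.572e-22


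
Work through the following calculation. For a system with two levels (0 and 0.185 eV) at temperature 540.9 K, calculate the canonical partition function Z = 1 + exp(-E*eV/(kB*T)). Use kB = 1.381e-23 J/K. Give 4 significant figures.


Step 1: Compute beta*E = E*eV/(kB*T) = 0.185*1.602e-19/(1.381e-23*540.9) = 3.968
Step 2: exp(-beta*E) = exp(-3.968) = 0.01892
Step 3: Z = 1 + 0.01892 = 1.019

1.019


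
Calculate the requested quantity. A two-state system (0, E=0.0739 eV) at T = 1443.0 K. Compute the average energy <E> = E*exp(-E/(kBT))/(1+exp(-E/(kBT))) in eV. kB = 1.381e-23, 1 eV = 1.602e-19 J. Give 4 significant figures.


Step 1: beta*E = 0.0739*1.602e-19/(1.381e-23*1443.0) = 0.5941
Step 2: exp(-beta*E) = 0.5521
Step 3: <E> = 0.0739*0.5521/(1+0.5521) = 0.02629 eV

0.02629


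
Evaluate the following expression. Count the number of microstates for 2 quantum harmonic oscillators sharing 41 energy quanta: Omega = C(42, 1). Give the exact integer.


Step 1: Use binomial coefficient C(42, 1)
Step 2: Numerator = 42! / 41!
Step 3: Denominator = 1!
Step 4: Omega = 42

42


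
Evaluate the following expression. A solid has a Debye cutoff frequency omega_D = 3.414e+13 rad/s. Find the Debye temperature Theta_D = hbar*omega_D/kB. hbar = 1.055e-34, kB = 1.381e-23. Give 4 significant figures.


Step 1: hbar*omega_D = 1.055e-34 * 3.414e+13 = 3.602e-21 J
Step 2: Theta_D = 3.602e-21 / 1.381e-23
Step 3: Theta_D = 260.8 K

260.8


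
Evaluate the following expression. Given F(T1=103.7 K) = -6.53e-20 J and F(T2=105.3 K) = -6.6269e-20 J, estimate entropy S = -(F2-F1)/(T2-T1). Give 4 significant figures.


Step 1: dF = F2 - F1 = -6.6269e-20 - (-6.53e-20) = -9.69e-22 J
Step 2: dT = T2 - T1 = 105.3 - 103.7 = 1.6 K
Step 3: S = -dF/dT = -(-9.69e-22)/1.6 = 6.056e-22 J/K

6.056e-22


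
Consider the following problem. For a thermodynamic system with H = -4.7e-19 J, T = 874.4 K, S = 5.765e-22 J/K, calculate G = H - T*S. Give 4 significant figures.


Step 1: T*S = 874.4 * 5.765e-22 = 5.041e-19 J
Step 2: G = H - T*S = -4.7e-19 - 5.041e-19
Step 3: G = -9.741e-19 J

-9.741e-19


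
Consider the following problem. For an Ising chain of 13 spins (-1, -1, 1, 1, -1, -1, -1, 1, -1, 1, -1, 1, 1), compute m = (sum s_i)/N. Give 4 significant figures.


Step 1: Count up spins (+1): 6, down spins (-1): 7
Step 2: Total magnetization M = 6 - 7 = -1
Step 3: m = M/N = -1/13 = -0.07692

-0.07692


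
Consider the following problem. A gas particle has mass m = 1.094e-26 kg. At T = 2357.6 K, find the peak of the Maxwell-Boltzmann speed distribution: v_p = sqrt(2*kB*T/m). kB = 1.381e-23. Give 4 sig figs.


Step 1: Numerator = 2*kB*T = 2*1.381e-23*2357.6 = 6.512e-20
Step 2: Ratio = 6.512e-20 / 1.094e-26 = 5.952e+06
Step 3: v_p = sqrt(5.952e+06) = 2440 m/s

2440


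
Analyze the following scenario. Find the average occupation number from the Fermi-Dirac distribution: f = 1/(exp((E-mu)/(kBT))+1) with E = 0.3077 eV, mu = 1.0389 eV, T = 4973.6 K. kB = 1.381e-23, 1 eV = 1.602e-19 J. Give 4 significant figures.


Step 1: (E - mu) = 0.3077 - 1.0389 = -0.7312 eV
Step 2: Convert: (E-mu)*eV = -1.171e-19 J
Step 3: x = (E-mu)*eV/(kB*T) = -1.705
Step 4: f = 1/(exp(-1.705)+1) = 0.8462

0.8462


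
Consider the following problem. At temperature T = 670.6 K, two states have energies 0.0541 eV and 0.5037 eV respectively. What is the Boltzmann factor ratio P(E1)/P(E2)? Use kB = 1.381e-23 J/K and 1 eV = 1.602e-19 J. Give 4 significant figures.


Step 1: Compute energy difference dE = E1 - E2 = 0.0541 - 0.5037 = -0.4496 eV
Step 2: Convert to Joules: dE_J = -0.4496 * 1.602e-19 = -7.203e-20 J
Step 3: Compute exponent = -dE_J / (kB * T) = -(-7.203e-20) / (1.381e-23 * 670.6) = 7.777
Step 4: P(E1)/P(E2) = exp(7.777) = 2386

2386


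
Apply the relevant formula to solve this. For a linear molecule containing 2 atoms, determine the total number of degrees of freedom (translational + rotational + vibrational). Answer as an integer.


Step 1: Translational DOF = 3
Step 2: Rotational DOF (linear) = 2
Step 3: Vibrational DOF = 3*2 - 5 = 1
Step 4: Total = 3 + 2 + 1 = 6

6


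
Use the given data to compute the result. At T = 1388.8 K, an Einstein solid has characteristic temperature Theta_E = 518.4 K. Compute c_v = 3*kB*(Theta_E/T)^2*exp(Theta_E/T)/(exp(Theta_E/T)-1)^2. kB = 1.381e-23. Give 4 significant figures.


Step 1: x = Theta_E/T = 518.4/1388.8 = 0.3733
Step 2: x^2 = 0.1393
Step 3: exp(x) = 1.452
Step 4: c_v = 3*1.381e-23*0.1393*1.452/(1.452-1)^2 = 4.095e-23

4.095e-23


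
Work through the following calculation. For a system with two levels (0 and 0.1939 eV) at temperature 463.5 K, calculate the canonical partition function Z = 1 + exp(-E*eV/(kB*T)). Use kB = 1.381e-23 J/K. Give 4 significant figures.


Step 1: Compute beta*E = E*eV/(kB*T) = 0.1939*1.602e-19/(1.381e-23*463.5) = 4.853
Step 2: exp(-beta*E) = exp(-4.853) = 0.007806
Step 3: Z = 1 + 0.007806 = 1.008

1.008


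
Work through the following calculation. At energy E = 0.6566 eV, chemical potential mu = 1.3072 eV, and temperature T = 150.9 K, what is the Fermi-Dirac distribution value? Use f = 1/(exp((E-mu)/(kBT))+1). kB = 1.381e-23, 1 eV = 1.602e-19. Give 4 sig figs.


Step 1: (E - mu) = 0.6566 - 1.3072 = -0.6506 eV
Step 2: Convert: (E-mu)*eV = -1.042e-19 J
Step 3: x = (E-mu)*eV/(kB*T) = -50.01
Step 4: f = 1/(exp(-50.01)+1) = 1

1


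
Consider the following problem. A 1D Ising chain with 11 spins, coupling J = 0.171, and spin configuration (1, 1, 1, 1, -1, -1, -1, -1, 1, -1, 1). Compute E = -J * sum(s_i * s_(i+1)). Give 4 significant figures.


Step 1: Nearest-neighbor products: 1, 1, 1, -1, 1, 1, 1, -1, -1, -1
Step 2: Sum of products = 2
Step 3: E = -0.171 * 2 = -0.342

-0.342


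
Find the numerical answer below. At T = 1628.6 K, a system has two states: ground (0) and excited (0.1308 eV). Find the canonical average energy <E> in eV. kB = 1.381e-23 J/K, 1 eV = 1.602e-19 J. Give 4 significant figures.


Step 1: beta*E = 0.1308*1.602e-19/(1.381e-23*1628.6) = 0.9317
Step 2: exp(-beta*E) = 0.3939
Step 3: <E> = 0.1308*0.3939/(1+0.3939) = 0.03696 eV

0.03696


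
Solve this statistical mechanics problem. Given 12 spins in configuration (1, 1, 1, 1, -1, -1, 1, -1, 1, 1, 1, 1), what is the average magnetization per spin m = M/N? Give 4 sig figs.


Step 1: Count up spins (+1): 9, down spins (-1): 3
Step 2: Total magnetization M = 9 - 3 = 6
Step 3: m = M/N = 6/12 = 0.5

0.5


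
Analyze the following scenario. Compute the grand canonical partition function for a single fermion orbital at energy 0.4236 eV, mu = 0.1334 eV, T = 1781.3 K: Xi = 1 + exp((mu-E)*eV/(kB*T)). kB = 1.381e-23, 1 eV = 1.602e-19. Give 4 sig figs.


Step 1: (mu - E) = 0.1334 - 0.4236 = -0.2902 eV
Step 2: x = (mu-E)*eV/(kB*T) = -0.2902*1.602e-19/(1.381e-23*1781.3) = -1.89
Step 3: exp(x) = 0.1511
Step 4: Xi = 1 + 0.1511 = 1.151

1.151


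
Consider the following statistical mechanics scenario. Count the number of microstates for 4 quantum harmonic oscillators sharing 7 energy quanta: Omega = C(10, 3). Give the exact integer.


Step 1: Use binomial coefficient C(10, 3)
Step 2: Numerator = 10! / 7!
Step 3: Denominator = 3!
Step 4: Omega = 120

120


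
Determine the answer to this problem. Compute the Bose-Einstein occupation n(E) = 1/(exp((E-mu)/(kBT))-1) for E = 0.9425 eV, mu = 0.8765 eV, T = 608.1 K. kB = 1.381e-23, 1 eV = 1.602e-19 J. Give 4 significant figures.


Step 1: (E - mu) = 0.066 eV
Step 2: x = (E-mu)*eV/(kB*T) = 0.066*1.602e-19/(1.381e-23*608.1) = 1.259
Step 3: exp(x) = 3.522
Step 4: n = 1/(exp(x)-1) = 0.3965

0.3965


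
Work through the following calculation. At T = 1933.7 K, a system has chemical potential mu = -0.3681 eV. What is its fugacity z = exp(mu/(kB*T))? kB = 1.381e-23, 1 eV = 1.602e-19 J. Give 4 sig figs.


Step 1: Convert mu to Joules: -0.3681*1.602e-19 = -5.897e-20 J
Step 2: kB*T = 1.381e-23*1933.7 = 2.67e-20 J
Step 3: mu/(kB*T) = -2.208
Step 4: z = exp(-2.208) = 0.1099

0.1099


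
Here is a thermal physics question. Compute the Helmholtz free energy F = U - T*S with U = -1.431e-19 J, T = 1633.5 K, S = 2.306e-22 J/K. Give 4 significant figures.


Step 1: T*S = 1633.5 * 2.306e-22 = 3.767e-19 J
Step 2: F = U - T*S = -1.431e-19 - 3.767e-19
Step 3: F = -5.198e-19 J

-5.198e-19


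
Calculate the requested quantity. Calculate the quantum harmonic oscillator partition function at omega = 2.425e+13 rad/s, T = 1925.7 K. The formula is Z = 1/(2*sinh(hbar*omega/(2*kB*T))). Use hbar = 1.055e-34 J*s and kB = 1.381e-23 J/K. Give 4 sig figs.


Step 1: Compute x = hbar*omega/(kB*T) = 1.055e-34*2.425e+13/(1.381e-23*1925.7) = 0.0962
Step 2: x/2 = 0.0481
Step 3: sinh(x/2) = 0.04812
Step 4: Z = 1/(2*0.04812) = 10.39

10.39


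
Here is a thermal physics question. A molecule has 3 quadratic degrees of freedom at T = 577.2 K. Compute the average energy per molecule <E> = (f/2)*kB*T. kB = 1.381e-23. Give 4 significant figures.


Step 1: f/2 = 3/2 = 1.5
Step 2: kB*T = 1.381e-23 * 577.2 = 7.971e-21
Step 3: <E> = 1.5 * 7.971e-21 = 1.196e-20 J

1.196e-20


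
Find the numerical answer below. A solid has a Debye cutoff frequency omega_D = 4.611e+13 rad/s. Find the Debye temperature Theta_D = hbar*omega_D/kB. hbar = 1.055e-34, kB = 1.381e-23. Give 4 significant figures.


Step 1: hbar*omega_D = 1.055e-34 * 4.611e+13 = 4.865e-21 J
Step 2: Theta_D = 4.865e-21 / 1.381e-23
Step 3: Theta_D = 352.3 K

352.3


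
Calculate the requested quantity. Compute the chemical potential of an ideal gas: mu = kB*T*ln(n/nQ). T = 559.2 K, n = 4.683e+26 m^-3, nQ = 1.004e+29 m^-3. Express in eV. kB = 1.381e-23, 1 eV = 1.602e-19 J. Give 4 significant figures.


Step 1: n/nQ = 4.683e+26/1.004e+29 = 0.004664
Step 2: ln(n/nQ) = -5.368
Step 3: mu = kB*T*ln(n/nQ) = 7.723e-21*-5.368 = -4.145e-20 J
Step 4: Convert to eV: -4.145e-20/1.602e-19 = -0.2588 eV

-0.2588


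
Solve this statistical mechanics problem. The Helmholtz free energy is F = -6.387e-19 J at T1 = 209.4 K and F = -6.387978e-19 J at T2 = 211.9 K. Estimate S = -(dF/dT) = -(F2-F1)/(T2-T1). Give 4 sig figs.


Step 1: dF = F2 - F1 = -6.387978e-19 - (-6.387e-19) = -9.78e-23 J
Step 2: dT = T2 - T1 = 211.9 - 209.4 = 2.5 K
Step 3: S = -dF/dT = -(-9.78e-23)/2.5 = 3.912e-23 J/K

3.912e-23


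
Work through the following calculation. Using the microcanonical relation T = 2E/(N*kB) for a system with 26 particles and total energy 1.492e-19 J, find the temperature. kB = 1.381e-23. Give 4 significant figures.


Step 1: Numerator = 2*E = 2*1.492e-19 = 2.984e-19 J
Step 2: Denominator = N*kB = 26*1.381e-23 = 3.591e-22
Step 3: T = 2.984e-19 / 3.591e-22 = 831.1 K

831.1


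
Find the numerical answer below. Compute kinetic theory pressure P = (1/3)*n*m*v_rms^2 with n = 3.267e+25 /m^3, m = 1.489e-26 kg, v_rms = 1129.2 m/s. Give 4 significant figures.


Step 1: v_rms^2 = 1129.2^2 = 1.275e+06
Step 2: n*m = 3.267e+25*1.489e-26 = 0.4865
Step 3: P = (1/3)*0.4865*1.275e+06 = 2.068e+05 Pa

2.068e+05


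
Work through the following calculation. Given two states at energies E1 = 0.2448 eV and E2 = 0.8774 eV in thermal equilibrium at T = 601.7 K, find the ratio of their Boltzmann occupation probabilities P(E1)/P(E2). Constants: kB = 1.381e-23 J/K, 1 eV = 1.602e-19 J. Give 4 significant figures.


Step 1: Compute energy difference dE = E1 - E2 = 0.2448 - 0.8774 = -0.6326 eV
Step 2: Convert to Joules: dE_J = -0.6326 * 1.602e-19 = -1.013e-19 J
Step 3: Compute exponent = -dE_J / (kB * T) = -(-1.013e-19) / (1.381e-23 * 601.7) = 12.2
Step 4: P(E1)/P(E2) = exp(12.2) = 1.98e+05

1.98e+05


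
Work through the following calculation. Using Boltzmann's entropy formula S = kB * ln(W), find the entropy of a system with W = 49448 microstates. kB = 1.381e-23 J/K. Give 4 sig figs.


Step 1: ln(W) = ln(49448) = 10.81
Step 2: S = kB * ln(W) = 1.381e-23 * 10.81
Step 3: S = 1.493e-22 J/K

1.493e-22


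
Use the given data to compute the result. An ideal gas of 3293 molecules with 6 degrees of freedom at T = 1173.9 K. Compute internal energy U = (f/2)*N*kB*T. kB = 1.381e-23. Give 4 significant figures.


Step 1: f/2 = 6/2 = 3.0
Step 2: N*kB*T = 3293*1.381e-23*1173.9 = 5.338e-17
Step 3: U = 3.0 * 5.338e-17 = 1.602e-16 J

1.602e-16


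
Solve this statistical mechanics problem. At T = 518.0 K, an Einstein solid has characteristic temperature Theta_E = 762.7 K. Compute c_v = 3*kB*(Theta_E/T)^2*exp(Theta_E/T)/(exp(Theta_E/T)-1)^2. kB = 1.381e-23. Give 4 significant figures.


Step 1: x = Theta_E/T = 762.7/518.0 = 1.472
Step 2: x^2 = 2.168
Step 3: exp(x) = 4.36
Step 4: c_v = 3*1.381e-23*2.168*4.36/(4.36-1)^2 = 3.469e-23

3.469e-23


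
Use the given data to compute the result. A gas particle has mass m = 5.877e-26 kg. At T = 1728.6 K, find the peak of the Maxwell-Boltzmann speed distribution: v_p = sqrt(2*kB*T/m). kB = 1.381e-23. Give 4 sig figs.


Step 1: Numerator = 2*kB*T = 2*1.381e-23*1728.6 = 4.774e-20
Step 2: Ratio = 4.774e-20 / 5.877e-26 = 8.124e+05
Step 3: v_p = sqrt(8.124e+05) = 901.3 m/s

901.3


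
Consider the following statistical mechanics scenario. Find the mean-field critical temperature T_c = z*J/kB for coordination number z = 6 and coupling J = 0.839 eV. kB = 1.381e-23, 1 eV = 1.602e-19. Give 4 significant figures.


Step 1: z*J = 6*0.839 = 5.034 eV
Step 2: Convert to Joules: 5.034*1.602e-19 = 8.064e-19 J
Step 3: T_c = 8.064e-19 / 1.381e-23 = 5.84e+04 K

5.84e+04


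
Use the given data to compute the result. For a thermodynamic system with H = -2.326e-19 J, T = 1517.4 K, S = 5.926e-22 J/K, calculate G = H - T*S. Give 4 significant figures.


Step 1: T*S = 1517.4 * 5.926e-22 = 8.992e-19 J
Step 2: G = H - T*S = -2.326e-19 - 8.992e-19
Step 3: G = -1.132e-18 J

-1.132e-18


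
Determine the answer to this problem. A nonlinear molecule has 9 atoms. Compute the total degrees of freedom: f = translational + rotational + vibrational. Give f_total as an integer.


Step 1: Translational DOF = 3
Step 2: Rotational DOF (nonlinear) = 3
Step 3: Vibrational DOF = 3*9 - 6 = 21
Step 4: Total = 3 + 3 + 21 = 27

27


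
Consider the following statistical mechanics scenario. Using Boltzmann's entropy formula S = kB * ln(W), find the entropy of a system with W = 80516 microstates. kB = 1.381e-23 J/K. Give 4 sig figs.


Step 1: ln(W) = ln(80516) = 11.3
Step 2: S = kB * ln(W) = 1.381e-23 * 11.3
Step 3: S = 1.56e-22 J/K

1.56e-22


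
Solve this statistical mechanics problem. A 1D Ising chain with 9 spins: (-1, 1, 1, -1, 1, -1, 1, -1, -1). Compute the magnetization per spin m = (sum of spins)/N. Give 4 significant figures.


Step 1: Count up spins (+1): 4, down spins (-1): 5
Step 2: Total magnetization M = 4 - 5 = -1
Step 3: m = M/N = -1/9 = -0.1111

-0.1111


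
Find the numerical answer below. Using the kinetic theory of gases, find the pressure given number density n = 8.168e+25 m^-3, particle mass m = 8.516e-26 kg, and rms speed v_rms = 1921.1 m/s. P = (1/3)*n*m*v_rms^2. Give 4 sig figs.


Step 1: v_rms^2 = 1921.1^2 = 3.691e+06
Step 2: n*m = 8.168e+25*8.516e-26 = 6.956
Step 3: P = (1/3)*6.956*3.691e+06 = 8.557e+06 Pa

8.557e+06


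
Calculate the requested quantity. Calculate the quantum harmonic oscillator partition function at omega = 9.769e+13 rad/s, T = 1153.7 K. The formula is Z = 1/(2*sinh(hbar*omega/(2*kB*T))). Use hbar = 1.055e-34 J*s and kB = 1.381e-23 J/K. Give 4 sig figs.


Step 1: Compute x = hbar*omega/(kB*T) = 1.055e-34*9.769e+13/(1.381e-23*1153.7) = 0.6469
Step 2: x/2 = 0.3234
Step 3: sinh(x/2) = 0.3291
Step 4: Z = 1/(2*0.3291) = 1.519

1.519


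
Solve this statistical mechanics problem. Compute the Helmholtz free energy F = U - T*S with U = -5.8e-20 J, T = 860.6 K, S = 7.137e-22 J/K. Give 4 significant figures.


Step 1: T*S = 860.6 * 7.137e-22 = 6.142e-19 J
Step 2: F = U - T*S = -5.8e-20 - 6.142e-19
Step 3: F = -6.722e-19 J

-6.722e-19


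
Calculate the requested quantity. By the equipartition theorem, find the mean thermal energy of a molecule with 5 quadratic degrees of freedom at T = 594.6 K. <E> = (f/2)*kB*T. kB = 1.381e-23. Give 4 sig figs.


Step 1: f/2 = 5/2 = 2.5
Step 2: kB*T = 1.381e-23 * 594.6 = 8.211e-21
Step 3: <E> = 2.5 * 8.211e-21 = 2.053e-20 J

2.053e-20


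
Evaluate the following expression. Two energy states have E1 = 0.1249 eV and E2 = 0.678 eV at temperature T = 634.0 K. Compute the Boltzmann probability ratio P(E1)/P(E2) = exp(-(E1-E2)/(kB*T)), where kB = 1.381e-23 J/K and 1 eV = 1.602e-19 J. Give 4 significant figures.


Step 1: Compute energy difference dE = E1 - E2 = 0.1249 - 0.678 = -0.5531 eV
Step 2: Convert to Joules: dE_J = -0.5531 * 1.602e-19 = -8.861e-20 J
Step 3: Compute exponent = -dE_J / (kB * T) = -(-8.861e-20) / (1.381e-23 * 634.0) = 10.12
Step 4: P(E1)/P(E2) = exp(10.12) = 2.484e+04

2.484e+04


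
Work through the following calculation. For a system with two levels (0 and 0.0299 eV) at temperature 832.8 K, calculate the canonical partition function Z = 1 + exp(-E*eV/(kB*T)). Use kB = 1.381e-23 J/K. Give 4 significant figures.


Step 1: Compute beta*E = E*eV/(kB*T) = 0.0299*1.602e-19/(1.381e-23*832.8) = 0.4165
Step 2: exp(-beta*E) = exp(-0.4165) = 0.6594
Step 3: Z = 1 + 0.6594 = 1.659

1.659


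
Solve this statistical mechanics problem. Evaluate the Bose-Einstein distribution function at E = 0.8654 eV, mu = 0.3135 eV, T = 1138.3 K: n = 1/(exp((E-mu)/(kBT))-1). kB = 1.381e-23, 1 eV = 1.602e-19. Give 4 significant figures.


Step 1: (E - mu) = 0.5519 eV
Step 2: x = (E-mu)*eV/(kB*T) = 0.5519*1.602e-19/(1.381e-23*1138.3) = 5.624
Step 3: exp(x) = 277.1
Step 4: n = 1/(exp(x)-1) = 0.003622

0.003622


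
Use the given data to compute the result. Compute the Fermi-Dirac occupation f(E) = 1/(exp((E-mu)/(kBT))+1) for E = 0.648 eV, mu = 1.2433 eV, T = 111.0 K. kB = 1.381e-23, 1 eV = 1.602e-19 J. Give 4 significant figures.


Step 1: (E - mu) = 0.648 - 1.2433 = -0.5953 eV
Step 2: Convert: (E-mu)*eV = -9.537e-20 J
Step 3: x = (E-mu)*eV/(kB*T) = -62.21
Step 4: f = 1/(exp(-62.21)+1) = 1

1


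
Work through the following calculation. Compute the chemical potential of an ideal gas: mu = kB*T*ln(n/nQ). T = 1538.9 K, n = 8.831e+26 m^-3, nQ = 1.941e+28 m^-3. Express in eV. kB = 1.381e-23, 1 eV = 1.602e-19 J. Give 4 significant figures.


Step 1: n/nQ = 8.831e+26/1.941e+28 = 0.0455
Step 2: ln(n/nQ) = -3.09
Step 3: mu = kB*T*ln(n/nQ) = 2.125e-20*-3.09 = -6.567e-20 J
Step 4: Convert to eV: -6.567e-20/1.602e-19 = -0.4099 eV

-0.4099


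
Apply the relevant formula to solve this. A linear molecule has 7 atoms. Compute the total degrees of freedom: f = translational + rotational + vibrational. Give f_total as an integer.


Step 1: Translational DOF = 3
Step 2: Rotational DOF (linear) = 2
Step 3: Vibrational DOF = 3*7 - 5 = 16
Step 4: Total = 3 + 2 + 16 = 21

21


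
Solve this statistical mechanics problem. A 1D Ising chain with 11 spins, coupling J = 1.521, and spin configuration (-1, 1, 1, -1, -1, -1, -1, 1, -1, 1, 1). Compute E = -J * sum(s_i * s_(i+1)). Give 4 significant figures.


Step 1: Nearest-neighbor products: -1, 1, -1, 1, 1, 1, -1, -1, -1, 1
Step 2: Sum of products = 0
Step 3: E = -1.521 * 0 = 0

0


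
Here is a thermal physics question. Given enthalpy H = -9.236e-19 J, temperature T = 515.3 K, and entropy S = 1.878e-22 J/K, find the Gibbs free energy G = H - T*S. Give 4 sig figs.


Step 1: T*S = 515.3 * 1.878e-22 = 9.677e-20 J
Step 2: G = H - T*S = -9.236e-19 - 9.677e-20
Step 3: G = -1.02e-18 J

-1.02e-18


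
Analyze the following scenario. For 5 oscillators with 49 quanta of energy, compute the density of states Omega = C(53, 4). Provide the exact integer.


Step 1: Use binomial coefficient C(53, 4)
Step 2: Numerator = 53! / 49!
Step 3: Denominator = 4!
Step 4: Omega = 292825

292825


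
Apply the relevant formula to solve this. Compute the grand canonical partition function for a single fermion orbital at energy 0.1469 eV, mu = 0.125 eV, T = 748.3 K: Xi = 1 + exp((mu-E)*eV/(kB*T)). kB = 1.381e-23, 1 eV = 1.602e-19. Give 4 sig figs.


Step 1: (mu - E) = 0.125 - 0.1469 = -0.0219 eV
Step 2: x = (mu-E)*eV/(kB*T) = -0.0219*1.602e-19/(1.381e-23*748.3) = -0.3395
Step 3: exp(x) = 0.7121
Step 4: Xi = 1 + 0.7121 = 1.712

1.712


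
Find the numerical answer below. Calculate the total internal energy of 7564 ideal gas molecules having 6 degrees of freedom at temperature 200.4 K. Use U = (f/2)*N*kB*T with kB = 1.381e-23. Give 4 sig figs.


Step 1: f/2 = 6/2 = 3.0
Step 2: N*kB*T = 7564*1.381e-23*200.4 = 2.093e-17
Step 3: U = 3.0 * 2.093e-17 = 6.28e-17 J

6.28e-17


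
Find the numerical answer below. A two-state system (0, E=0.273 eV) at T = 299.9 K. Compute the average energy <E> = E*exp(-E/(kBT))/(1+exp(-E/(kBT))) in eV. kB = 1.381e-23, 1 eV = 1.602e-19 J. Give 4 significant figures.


Step 1: beta*E = 0.273*1.602e-19/(1.381e-23*299.9) = 10.56
Step 2: exp(-beta*E) = 2.594e-05
Step 3: <E> = 0.273*2.594e-05/(1+2.594e-05) = 7.081e-06 eV

7.081e-06


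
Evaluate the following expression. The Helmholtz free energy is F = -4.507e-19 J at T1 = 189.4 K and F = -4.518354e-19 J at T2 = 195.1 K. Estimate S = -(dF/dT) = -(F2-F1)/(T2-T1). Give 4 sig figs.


Step 1: dF = F2 - F1 = -4.518354e-19 - (-4.507e-19) = -1.1354e-21 J
Step 2: dT = T2 - T1 = 195.1 - 189.4 = 5.7 K
Step 3: S = -dF/dT = -(-1.1354e-21)/5.7 = 1.992e-22 J/K

1.992e-22


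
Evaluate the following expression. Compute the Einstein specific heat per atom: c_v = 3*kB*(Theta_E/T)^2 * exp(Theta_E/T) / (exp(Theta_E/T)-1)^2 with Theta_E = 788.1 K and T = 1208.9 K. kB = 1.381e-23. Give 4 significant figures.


Step 1: x = Theta_E/T = 788.1/1208.9 = 0.6519
Step 2: x^2 = 0.425
Step 3: exp(x) = 1.919
Step 4: c_v = 3*1.381e-23*0.425*1.919/(1.919-1)^2 = 3.999e-23

3.999e-23


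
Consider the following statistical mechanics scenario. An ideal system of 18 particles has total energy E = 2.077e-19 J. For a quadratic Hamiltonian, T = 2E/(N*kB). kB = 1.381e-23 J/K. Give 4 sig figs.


Step 1: Numerator = 2*E = 2*2.077e-19 = 4.154e-19 J
Step 2: Denominator = N*kB = 18*1.381e-23 = 2.486e-22
Step 3: T = 4.154e-19 / 2.486e-22 = 1671 K

1671


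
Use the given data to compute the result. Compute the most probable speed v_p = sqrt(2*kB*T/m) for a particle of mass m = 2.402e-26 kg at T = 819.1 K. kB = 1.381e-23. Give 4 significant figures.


Step 1: Numerator = 2*kB*T = 2*1.381e-23*819.1 = 2.262e-20
Step 2: Ratio = 2.262e-20 / 2.402e-26 = 9.419e+05
Step 3: v_p = sqrt(9.419e+05) = 970.5 m/s

970.5


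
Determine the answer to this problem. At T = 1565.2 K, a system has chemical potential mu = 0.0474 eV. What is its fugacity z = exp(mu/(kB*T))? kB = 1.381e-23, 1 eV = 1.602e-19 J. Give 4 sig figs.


Step 1: Convert mu to Joules: 0.0474*1.602e-19 = 7.593e-21 J
Step 2: kB*T = 1.381e-23*1565.2 = 2.162e-20 J
Step 3: mu/(kB*T) = 0.3513
Step 4: z = exp(0.3513) = 1.421

1.421


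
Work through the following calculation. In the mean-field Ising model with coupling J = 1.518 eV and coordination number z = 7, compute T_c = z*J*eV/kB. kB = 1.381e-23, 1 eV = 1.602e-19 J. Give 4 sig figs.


Step 1: z*J = 7*1.518 = 10.63 eV
Step 2: Convert to Joules: 10.63*1.602e-19 = 1.702e-18 J
Step 3: T_c = 1.702e-18 / 1.381e-23 = 1.233e+05 K

1.233e+05


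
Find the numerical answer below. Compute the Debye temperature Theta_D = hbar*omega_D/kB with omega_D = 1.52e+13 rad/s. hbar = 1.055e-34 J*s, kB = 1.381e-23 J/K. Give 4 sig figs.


Step 1: hbar*omega_D = 1.055e-34 * 1.52e+13 = 1.604e-21 J
Step 2: Theta_D = 1.604e-21 / 1.381e-23
Step 3: Theta_D = 116.1 K

116.1


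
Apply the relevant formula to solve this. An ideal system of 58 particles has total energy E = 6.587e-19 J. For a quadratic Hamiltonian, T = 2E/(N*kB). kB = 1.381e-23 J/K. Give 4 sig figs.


Step 1: Numerator = 2*E = 2*6.587e-19 = 1.317e-18 J
Step 2: Denominator = N*kB = 58*1.381e-23 = 8.01e-22
Step 3: T = 1.317e-18 / 8.01e-22 = 1645 K

1645


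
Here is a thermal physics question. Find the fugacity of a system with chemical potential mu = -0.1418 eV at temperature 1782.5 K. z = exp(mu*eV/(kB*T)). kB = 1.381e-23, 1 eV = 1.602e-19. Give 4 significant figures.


Step 1: Convert mu to Joules: -0.1418*1.602e-19 = -2.272e-20 J
Step 2: kB*T = 1.381e-23*1782.5 = 2.462e-20 J
Step 3: mu/(kB*T) = -0.9228
Step 4: z = exp(-0.9228) = 0.3974

0.3974


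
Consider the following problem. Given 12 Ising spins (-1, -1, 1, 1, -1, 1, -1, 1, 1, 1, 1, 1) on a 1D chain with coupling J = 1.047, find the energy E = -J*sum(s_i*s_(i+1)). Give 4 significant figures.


Step 1: Nearest-neighbor products: 1, -1, 1, -1, -1, -1, -1, 1, 1, 1, 1
Step 2: Sum of products = 1
Step 3: E = -1.047 * 1 = -1.047

-1.047


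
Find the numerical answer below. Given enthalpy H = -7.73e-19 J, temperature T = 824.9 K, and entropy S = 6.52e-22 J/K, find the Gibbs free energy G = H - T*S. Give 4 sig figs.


Step 1: T*S = 824.9 * 6.52e-22 = 5.378e-19 J
Step 2: G = H - T*S = -7.73e-19 - 5.378e-19
Step 3: G = -1.311e-18 J

-1.311e-18


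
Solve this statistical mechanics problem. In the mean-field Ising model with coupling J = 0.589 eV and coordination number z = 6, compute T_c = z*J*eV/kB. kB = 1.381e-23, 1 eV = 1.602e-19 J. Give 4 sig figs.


Step 1: z*J = 6*0.589 = 3.534 eV
Step 2: Convert to Joules: 3.534*1.602e-19 = 5.661e-19 J
Step 3: T_c = 5.661e-19 / 1.381e-23 = 4.1e+04 K

4.1e+04


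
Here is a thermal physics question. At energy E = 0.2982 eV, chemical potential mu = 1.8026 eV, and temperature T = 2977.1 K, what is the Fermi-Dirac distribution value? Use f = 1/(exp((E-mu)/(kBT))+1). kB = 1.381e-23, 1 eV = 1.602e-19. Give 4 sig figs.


Step 1: (E - mu) = 0.2982 - 1.8026 = -1.504 eV
Step 2: Convert: (E-mu)*eV = -2.41e-19 J
Step 3: x = (E-mu)*eV/(kB*T) = -5.862
Step 4: f = 1/(exp(-5.862)+1) = 0.9972

0.9972


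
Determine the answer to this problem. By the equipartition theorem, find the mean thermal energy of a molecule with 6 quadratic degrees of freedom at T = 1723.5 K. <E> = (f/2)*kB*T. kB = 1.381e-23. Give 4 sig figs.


Step 1: f/2 = 6/2 = 3
Step 2: kB*T = 1.381e-23 * 1723.5 = 2.38e-20
Step 3: <E> = 3 * 2.38e-20 = 7.14e-20 J

7.14e-20


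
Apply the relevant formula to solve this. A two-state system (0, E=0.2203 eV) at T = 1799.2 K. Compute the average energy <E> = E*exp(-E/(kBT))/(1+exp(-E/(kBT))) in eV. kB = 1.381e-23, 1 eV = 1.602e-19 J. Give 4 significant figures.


Step 1: beta*E = 0.2203*1.602e-19/(1.381e-23*1799.2) = 1.42
Step 2: exp(-beta*E) = 0.2416
Step 3: <E> = 0.2203*0.2416/(1+0.2416) = 0.04287 eV

0.04287


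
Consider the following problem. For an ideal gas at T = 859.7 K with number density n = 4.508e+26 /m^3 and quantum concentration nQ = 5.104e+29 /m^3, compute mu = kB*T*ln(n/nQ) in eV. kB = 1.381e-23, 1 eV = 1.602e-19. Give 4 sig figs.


Step 1: n/nQ = 4.508e+26/5.104e+29 = 0.0008832
Step 2: ln(n/nQ) = -7.032
Step 3: mu = kB*T*ln(n/nQ) = 1.187e-20*-7.032 = -8.349e-20 J
Step 4: Convert to eV: -8.349e-20/1.602e-19 = -0.5211 eV

-0.5211


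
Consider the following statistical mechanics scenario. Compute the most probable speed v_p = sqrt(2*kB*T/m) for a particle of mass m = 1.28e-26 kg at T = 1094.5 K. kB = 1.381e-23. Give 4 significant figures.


Step 1: Numerator = 2*kB*T = 2*1.381e-23*1094.5 = 3.023e-20
Step 2: Ratio = 3.023e-20 / 1.28e-26 = 2.362e+06
Step 3: v_p = sqrt(2.362e+06) = 1537 m/s

1537


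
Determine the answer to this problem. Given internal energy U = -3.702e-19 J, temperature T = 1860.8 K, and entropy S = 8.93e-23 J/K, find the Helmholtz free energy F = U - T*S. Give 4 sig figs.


Step 1: T*S = 1860.8 * 8.93e-23 = 1.662e-19 J
Step 2: F = U - T*S = -3.702e-19 - 1.662e-19
Step 3: F = -5.364e-19 J

-5.364e-19


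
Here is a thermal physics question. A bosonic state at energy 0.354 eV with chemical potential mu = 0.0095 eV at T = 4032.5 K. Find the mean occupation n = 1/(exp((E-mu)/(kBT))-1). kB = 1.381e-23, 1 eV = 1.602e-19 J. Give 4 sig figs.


Step 1: (E - mu) = 0.3445 eV
Step 2: x = (E-mu)*eV/(kB*T) = 0.3445*1.602e-19/(1.381e-23*4032.5) = 0.991
Step 3: exp(x) = 2.694
Step 4: n = 1/(exp(x)-1) = 0.5903

0.5903


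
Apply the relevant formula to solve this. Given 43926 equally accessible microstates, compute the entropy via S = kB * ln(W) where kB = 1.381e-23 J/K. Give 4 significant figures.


Step 1: ln(W) = ln(43926) = 10.69
Step 2: S = kB * ln(W) = 1.381e-23 * 10.69
Step 3: S = 1.476e-22 J/K

1.476e-22


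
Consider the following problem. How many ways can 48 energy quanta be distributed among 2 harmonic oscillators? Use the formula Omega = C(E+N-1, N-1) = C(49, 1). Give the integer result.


Step 1: Use binomial coefficient C(49, 1)
Step 2: Numerator = 49! / 48!
Step 3: Denominator = 1!
Step 4: Omega = 49

49


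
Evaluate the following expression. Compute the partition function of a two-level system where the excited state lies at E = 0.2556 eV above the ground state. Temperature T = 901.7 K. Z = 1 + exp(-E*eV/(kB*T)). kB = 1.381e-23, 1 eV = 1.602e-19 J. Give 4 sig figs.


Step 1: Compute beta*E = E*eV/(kB*T) = 0.2556*1.602e-19/(1.381e-23*901.7) = 3.288
Step 2: exp(-beta*E) = exp(-3.288) = 0.03732
Step 3: Z = 1 + 0.03732 = 1.037

1.037


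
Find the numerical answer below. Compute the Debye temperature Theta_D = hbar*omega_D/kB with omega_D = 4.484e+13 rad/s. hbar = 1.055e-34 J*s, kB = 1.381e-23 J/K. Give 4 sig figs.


Step 1: hbar*omega_D = 1.055e-34 * 4.484e+13 = 4.731e-21 J
Step 2: Theta_D = 4.731e-21 / 1.381e-23
Step 3: Theta_D = 342.6 K

342.6


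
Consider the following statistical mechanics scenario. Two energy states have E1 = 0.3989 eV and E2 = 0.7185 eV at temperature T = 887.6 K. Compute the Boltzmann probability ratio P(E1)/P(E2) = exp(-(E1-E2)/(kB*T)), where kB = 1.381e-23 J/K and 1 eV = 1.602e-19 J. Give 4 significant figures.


Step 1: Compute energy difference dE = E1 - E2 = 0.3989 - 0.7185 = -0.3196 eV
Step 2: Convert to Joules: dE_J = -0.3196 * 1.602e-19 = -5.12e-20 J
Step 3: Compute exponent = -dE_J / (kB * T) = -(-5.12e-20) / (1.381e-23 * 887.6) = 4.177
Step 4: P(E1)/P(E2) = exp(4.177) = 65.17

65.17


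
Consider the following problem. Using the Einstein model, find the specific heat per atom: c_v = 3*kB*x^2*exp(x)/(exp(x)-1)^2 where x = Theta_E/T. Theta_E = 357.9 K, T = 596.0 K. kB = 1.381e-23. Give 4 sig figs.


Step 1: x = Theta_E/T = 357.9/596.0 = 0.6005
Step 2: x^2 = 0.3606
Step 3: exp(x) = 1.823
Step 4: c_v = 3*1.381e-23*0.3606*1.823/(1.823-1)^2 = 4.021e-23

4.021e-23


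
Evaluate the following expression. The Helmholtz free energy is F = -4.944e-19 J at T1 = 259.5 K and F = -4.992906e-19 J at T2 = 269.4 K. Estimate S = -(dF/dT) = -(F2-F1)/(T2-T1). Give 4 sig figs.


Step 1: dF = F2 - F1 = -4.992906e-19 - (-4.944e-19) = -4.8906e-21 J
Step 2: dT = T2 - T1 = 269.4 - 259.5 = 9.9 K
Step 3: S = -dF/dT = -(-4.8906e-21)/9.9 = 4.94e-22 J/K

4.94e-22


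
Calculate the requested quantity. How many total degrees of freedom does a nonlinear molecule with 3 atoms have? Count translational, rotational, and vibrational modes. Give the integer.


Step 1: Translational DOF = 3
Step 2: Rotational DOF (nonlinear) = 3
Step 3: Vibrational DOF = 3*3 - 6 = 3
Step 4: Total = 3 + 3 + 3 = 9

9


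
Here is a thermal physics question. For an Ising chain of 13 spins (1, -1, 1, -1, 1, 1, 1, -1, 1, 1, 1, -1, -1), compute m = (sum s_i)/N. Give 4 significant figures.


Step 1: Count up spins (+1): 8, down spins (-1): 5
Step 2: Total magnetization M = 8 - 5 = 3
Step 3: m = M/N = 3/13 = 0.2308

0.2308


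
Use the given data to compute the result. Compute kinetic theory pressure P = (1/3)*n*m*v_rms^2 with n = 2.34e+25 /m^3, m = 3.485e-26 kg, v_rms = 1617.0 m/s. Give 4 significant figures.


Step 1: v_rms^2 = 1617.0^2 = 2.615e+06
Step 2: n*m = 2.34e+25*3.485e-26 = 0.8155
Step 3: P = (1/3)*0.8155*2.615e+06 = 7.108e+05 Pa

7.108e+05


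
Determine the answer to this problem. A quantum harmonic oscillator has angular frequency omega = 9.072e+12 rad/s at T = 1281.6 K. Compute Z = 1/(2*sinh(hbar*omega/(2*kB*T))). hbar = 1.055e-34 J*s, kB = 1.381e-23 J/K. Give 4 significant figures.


Step 1: Compute x = hbar*omega/(kB*T) = 1.055e-34*9.072e+12/(1.381e-23*1281.6) = 0.05408
Step 2: x/2 = 0.02704
Step 3: sinh(x/2) = 0.02704
Step 4: Z = 1/(2*0.02704) = 18.49

18.49


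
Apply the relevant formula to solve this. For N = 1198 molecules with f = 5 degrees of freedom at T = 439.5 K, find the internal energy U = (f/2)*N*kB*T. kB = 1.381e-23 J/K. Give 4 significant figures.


Step 1: f/2 = 5/2 = 2.5
Step 2: N*kB*T = 1198*1.381e-23*439.5 = 7.271e-18
Step 3: U = 2.5 * 7.271e-18 = 1.818e-17 J

1.818e-17


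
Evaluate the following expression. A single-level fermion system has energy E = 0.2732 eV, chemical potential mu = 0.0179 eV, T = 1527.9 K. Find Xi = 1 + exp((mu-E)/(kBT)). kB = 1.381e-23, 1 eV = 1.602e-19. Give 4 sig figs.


Step 1: (mu - E) = 0.0179 - 0.2732 = -0.2553 eV
Step 2: x = (mu-E)*eV/(kB*T) = -0.2553*1.602e-19/(1.381e-23*1527.9) = -1.938
Step 3: exp(x) = 0.1439
Step 4: Xi = 1 + 0.1439 = 1.144

1.144


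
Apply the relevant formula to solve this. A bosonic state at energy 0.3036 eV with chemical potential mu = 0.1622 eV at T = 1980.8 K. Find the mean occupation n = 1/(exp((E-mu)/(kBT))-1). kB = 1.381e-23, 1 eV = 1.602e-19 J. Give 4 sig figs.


Step 1: (E - mu) = 0.1414 eV
Step 2: x = (E-mu)*eV/(kB*T) = 0.1414*1.602e-19/(1.381e-23*1980.8) = 0.8281
Step 3: exp(x) = 2.289
Step 4: n = 1/(exp(x)-1) = 0.7758

0.7758


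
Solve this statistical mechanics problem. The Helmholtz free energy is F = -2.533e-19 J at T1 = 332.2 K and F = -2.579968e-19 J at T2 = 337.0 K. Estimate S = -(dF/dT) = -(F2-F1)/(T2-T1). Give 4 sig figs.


Step 1: dF = F2 - F1 = -2.579968e-19 - (-2.533e-19) = -4.6968e-21 J
Step 2: dT = T2 - T1 = 337.0 - 332.2 = 4.8 K
Step 3: S = -dF/dT = -(-4.6968e-21)/4.8 = 9.785e-22 J/K

9.785e-22


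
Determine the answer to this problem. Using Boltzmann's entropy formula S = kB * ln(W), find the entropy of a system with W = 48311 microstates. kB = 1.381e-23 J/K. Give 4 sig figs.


Step 1: ln(W) = ln(48311) = 10.79
Step 2: S = kB * ln(W) = 1.381e-23 * 10.79
Step 3: S = 1.489e-22 J/K

1.489e-22


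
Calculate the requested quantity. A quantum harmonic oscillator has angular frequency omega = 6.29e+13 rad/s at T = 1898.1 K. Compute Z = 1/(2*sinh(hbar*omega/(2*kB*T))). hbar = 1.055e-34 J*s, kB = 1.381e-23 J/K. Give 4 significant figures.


Step 1: Compute x = hbar*omega/(kB*T) = 1.055e-34*6.29e+13/(1.381e-23*1898.1) = 0.2532
Step 2: x/2 = 0.1266
Step 3: sinh(x/2) = 0.1269
Step 4: Z = 1/(2*0.1269) = 3.94

3.94


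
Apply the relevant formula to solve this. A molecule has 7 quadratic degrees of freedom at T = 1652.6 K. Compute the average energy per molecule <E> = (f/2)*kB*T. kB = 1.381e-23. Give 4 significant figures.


Step 1: f/2 = 7/2 = 3.5
Step 2: kB*T = 1.381e-23 * 1652.6 = 2.282e-20
Step 3: <E> = 3.5 * 2.282e-20 = 7.988e-20 J

7.988e-20


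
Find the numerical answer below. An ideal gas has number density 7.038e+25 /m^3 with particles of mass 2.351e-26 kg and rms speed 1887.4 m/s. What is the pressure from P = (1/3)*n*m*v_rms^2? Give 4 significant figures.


Step 1: v_rms^2 = 1887.4^2 = 3.562e+06
Step 2: n*m = 7.038e+25*2.351e-26 = 1.655
Step 3: P = (1/3)*1.655*3.562e+06 = 1.965e+06 Pa

1.965e+06


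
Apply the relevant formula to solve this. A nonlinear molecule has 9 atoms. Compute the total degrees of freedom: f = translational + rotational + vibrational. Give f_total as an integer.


Step 1: Translational DOF = 3
Step 2: Rotational DOF (nonlinear) = 3
Step 3: Vibrational DOF = 3*9 - 6 = 21
Step 4: Total = 3 + 3 + 21 = 27

27


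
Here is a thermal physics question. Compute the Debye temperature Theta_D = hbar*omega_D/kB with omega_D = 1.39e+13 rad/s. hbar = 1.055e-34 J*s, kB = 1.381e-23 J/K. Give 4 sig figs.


Step 1: hbar*omega_D = 1.055e-34 * 1.39e+13 = 1.466e-21 J
Step 2: Theta_D = 1.466e-21 / 1.381e-23
Step 3: Theta_D = 106.2 K

106.2


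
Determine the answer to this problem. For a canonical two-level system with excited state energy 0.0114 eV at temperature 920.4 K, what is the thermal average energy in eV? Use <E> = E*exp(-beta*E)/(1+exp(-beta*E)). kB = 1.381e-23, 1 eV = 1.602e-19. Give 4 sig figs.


Step 1: beta*E = 0.0114*1.602e-19/(1.381e-23*920.4) = 0.1437
Step 2: exp(-beta*E) = 0.8662
Step 3: <E> = 0.0114*0.8662/(1+0.8662) = 0.005291 eV

0.005291


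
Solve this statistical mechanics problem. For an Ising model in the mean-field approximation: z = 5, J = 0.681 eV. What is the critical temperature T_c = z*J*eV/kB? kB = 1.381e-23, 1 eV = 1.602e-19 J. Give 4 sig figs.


Step 1: z*J = 5*0.681 = 3.405 eV
Step 2: Convert to Joules: 3.405*1.602e-19 = 5.455e-19 J
Step 3: T_c = 5.455e-19 / 1.381e-23 = 3.95e+04 K

3.95e+04


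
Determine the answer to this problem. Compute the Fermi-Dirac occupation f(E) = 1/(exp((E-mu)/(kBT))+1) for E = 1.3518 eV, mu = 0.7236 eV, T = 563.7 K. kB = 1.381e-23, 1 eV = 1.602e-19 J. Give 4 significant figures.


Step 1: (E - mu) = 1.3518 - 0.7236 = 0.6282 eV
Step 2: Convert: (E-mu)*eV = 1.006e-19 J
Step 3: x = (E-mu)*eV/(kB*T) = 12.93
Step 4: f = 1/(exp(12.93)+1) = 2.43e-06

2.43e-06


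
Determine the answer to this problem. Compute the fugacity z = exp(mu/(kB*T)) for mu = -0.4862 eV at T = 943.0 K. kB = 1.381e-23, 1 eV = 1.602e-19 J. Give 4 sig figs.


Step 1: Convert mu to Joules: -0.4862*1.602e-19 = -7.789e-20 J
Step 2: kB*T = 1.381e-23*943.0 = 1.302e-20 J
Step 3: mu/(kB*T) = -5.981
Step 4: z = exp(-5.981) = 0.002526

0.002526


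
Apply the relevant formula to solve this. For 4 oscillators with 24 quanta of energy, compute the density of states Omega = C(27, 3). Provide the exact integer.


Step 1: Use binomial coefficient C(27, 3)
Step 2: Numerator = 27! / 24!
Step 3: Denominator = 3!
Step 4: Omega = 2925

2925


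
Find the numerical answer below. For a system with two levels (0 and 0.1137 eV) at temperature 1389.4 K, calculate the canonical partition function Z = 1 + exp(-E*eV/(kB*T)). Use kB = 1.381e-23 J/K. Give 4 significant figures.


Step 1: Compute beta*E = E*eV/(kB*T) = 0.1137*1.602e-19/(1.381e-23*1389.4) = 0.9493
Step 2: exp(-beta*E) = exp(-0.9493) = 0.387
Step 3: Z = 1 + 0.387 = 1.387

1.387


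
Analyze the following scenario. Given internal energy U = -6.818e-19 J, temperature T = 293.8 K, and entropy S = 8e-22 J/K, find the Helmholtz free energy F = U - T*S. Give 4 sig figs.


Step 1: T*S = 293.8 * 8e-22 = 2.35e-19 J
Step 2: F = U - T*S = -6.818e-19 - 2.35e-19
Step 3: F = -9.168e-19 J

-9.168e-19


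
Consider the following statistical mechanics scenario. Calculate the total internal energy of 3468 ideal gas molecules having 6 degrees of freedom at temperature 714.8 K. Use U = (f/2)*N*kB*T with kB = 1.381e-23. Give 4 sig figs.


Step 1: f/2 = 6/2 = 3.0
Step 2: N*kB*T = 3468*1.381e-23*714.8 = 3.423e-17
Step 3: U = 3.0 * 3.423e-17 = 1.027e-16 J

1.027e-16


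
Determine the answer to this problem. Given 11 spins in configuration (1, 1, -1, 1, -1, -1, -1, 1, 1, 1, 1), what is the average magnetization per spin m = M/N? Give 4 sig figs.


Step 1: Count up spins (+1): 7, down spins (-1): 4
Step 2: Total magnetization M = 7 - 4 = 3
Step 3: m = M/N = 3/11 = 0.2727

0.2727


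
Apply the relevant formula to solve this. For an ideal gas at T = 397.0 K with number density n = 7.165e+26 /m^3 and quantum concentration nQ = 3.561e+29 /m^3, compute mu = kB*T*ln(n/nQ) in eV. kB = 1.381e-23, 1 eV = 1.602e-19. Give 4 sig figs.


Step 1: n/nQ = 7.165e+26/3.561e+29 = 0.002012
Step 2: ln(n/nQ) = -6.209
Step 3: mu = kB*T*ln(n/nQ) = 5.483e-21*-6.209 = -3.404e-20 J
Step 4: Convert to eV: -3.404e-20/1.602e-19 = -0.2125 eV

-0.2125


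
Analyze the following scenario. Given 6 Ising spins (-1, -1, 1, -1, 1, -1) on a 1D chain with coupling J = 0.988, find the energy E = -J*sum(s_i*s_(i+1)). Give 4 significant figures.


Step 1: Nearest-neighbor products: 1, -1, -1, -1, -1
Step 2: Sum of products = -3
Step 3: E = -0.988 * -3 = 2.964

2.964
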